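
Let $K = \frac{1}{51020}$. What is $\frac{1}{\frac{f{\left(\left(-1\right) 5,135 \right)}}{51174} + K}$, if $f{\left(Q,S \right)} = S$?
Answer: $\frac{145049860}{385493} \approx 376.27$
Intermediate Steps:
$K = \frac{1}{51020} \approx 1.96 \cdot 10^{-5}$
$\frac{1}{\frac{f{\left(\left(-1\right) 5,135 \right)}}{51174} + K} = \frac{1}{\frac{135}{51174} + \frac{1}{51020}} = \frac{1}{135 \cdot \frac{1}{51174} + \frac{1}{51020}} = \frac{1}{\frac{15}{5686} + \frac{1}{51020}} = \frac{1}{\frac{385493}{145049860}} = \frac{145049860}{385493}$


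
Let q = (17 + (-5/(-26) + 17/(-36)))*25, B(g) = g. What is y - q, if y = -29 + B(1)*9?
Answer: -204985/468 ≈ -438.00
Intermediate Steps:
y = -20 (y = -29 + 1*9 = -29 + 9 = -20)
q = 195625/468 (q = (17 + (-5*(-1/26) + 17*(-1/36)))*25 = (17 + (5/26 - 17/36))*25 = (17 - 131/468)*25 = (7825/468)*25 = 195625/468 ≈ 418.00)
y - q = -20 - 1*195625/468 = -20 - 195625/468 = -204985/468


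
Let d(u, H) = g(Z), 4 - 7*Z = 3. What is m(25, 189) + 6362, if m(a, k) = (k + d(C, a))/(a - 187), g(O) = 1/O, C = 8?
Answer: 515224/81 ≈ 6360.8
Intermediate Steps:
Z = ⅐ (Z = 4/7 - ⅐*3 = 4/7 - 3/7 = ⅐ ≈ 0.14286)
g(O) = 1/O
d(u, H) = 7 (d(u, H) = 1/(⅐) = 7)
m(a, k) = (7 + k)/(-187 + a) (m(a, k) = (k + 7)/(a - 187) = (7 + k)/(-187 + a))
m(25, 189) + 6362 = (7 + 189)/(-187 + 25) + 6362 = 196/(-162) + 6362 = -1/162*196 + 6362 = -98/81 + 6362 = 515224/81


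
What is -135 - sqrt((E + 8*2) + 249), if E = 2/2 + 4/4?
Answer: -135 - sqrt(267) ≈ -151.34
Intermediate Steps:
E = 2 (E = 2*(1/2) + 4*(1/4) = 1 + 1 = 2)
-135 - sqrt((E + 8*2) + 249) = -135 - sqrt((2 + 8*2) + 249) = -135 - sqrt((2 + 16) + 249) = -135 - sqrt(18 + 249) = -135 - sqrt(267)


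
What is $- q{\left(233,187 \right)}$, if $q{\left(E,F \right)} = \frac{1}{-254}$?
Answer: $\frac{1}{254} \approx 0.003937$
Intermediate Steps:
$q{\left(E,F \right)} = - \frac{1}{254}$
$- q{\left(233,187 \right)} = \left(-1\right) \left(- \frac{1}{254}\right) = \frac{1}{254}$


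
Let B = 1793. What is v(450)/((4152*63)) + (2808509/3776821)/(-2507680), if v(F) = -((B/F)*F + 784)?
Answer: -20754806424419/2106634008797280 ≈ -0.0098521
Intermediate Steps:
v(F) = -2577 (v(F) = -((1793/F)*F + 784) = -(1793 + 784) = -1*2577 = -2577)
v(450)/((4152*63)) + (2808509/3776821)/(-2507680) = -2577/(4152*63) + (2808509/3776821)/(-2507680) = -2577/261576 + (2808509*(1/3776821))*(-1/2507680) = -2577*1/261576 + (2808509/3776821)*(-1/2507680) = -859/87192 - 2808509/9471058485280 = -20754806424419/2106634008797280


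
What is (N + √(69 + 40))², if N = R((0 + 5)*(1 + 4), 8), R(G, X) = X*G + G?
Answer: (225 + √109)² ≈ 55432.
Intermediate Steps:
R(G, X) = G + G*X (R(G, X) = G*X + G = G + G*X)
N = 225 (N = ((0 + 5)*(1 + 4))*(1 + 8) = (5*5)*9 = 25*9 = 225)
(N + √(69 + 40))² = (225 + √(69 + 40))² = (225 + √109)²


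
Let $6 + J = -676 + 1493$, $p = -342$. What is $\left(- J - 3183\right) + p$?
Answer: $-4336$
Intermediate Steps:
$J = 811$ ($J = -6 + \left(-676 + 1493\right) = -6 + 817 = 811$)
$\left(- J - 3183\right) + p = \left(\left(-1\right) 811 - 3183\right) - 342 = \left(-811 - 3183\right) - 342 = -3994 - 342 = -4336$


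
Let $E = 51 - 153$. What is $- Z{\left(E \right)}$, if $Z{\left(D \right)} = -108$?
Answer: $108$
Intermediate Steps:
$E = -102$ ($E = 51 - 153 = -102$)
$- Z{\left(E \right)} = \left(-1\right) \left(-108\right) = 108$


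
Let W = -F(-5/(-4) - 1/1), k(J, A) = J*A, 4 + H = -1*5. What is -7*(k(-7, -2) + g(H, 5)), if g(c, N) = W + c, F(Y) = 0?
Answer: -35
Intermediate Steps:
H = -9 (H = -4 - 1*5 = -4 - 5 = -9)
k(J, A) = A*J
W = 0 (W = -1*0 = 0)
g(c, N) = c (g(c, N) = 0 + c = c)
-7*(k(-7, -2) + g(H, 5)) = -7*(-2*(-7) - 9) = -7*(14 - 9) = -7*5 = -35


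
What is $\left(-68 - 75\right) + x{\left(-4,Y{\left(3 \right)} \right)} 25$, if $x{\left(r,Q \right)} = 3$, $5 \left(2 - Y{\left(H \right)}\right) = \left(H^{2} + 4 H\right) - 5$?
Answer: $-68$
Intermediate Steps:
$Y{\left(H \right)} = 3 - \frac{4 H}{5} - \frac{H^{2}}{5}$ ($Y{\left(H \right)} = 2 - \frac{\left(H^{2} + 4 H\right) - 5}{5} = 2 - \frac{-5 + H^{2} + 4 H}{5} = 2 - \left(-1 + \frac{H^{2}}{5} + \frac{4 H}{5}\right) = 3 - \frac{4 H}{5} - \frac{H^{2}}{5}$)
$\left(-68 - 75\right) + x{\left(-4,Y{\left(3 \right)} \right)} 25 = \left(-68 - 75\right) + 3 \cdot 25 = -143 + 75 = -68$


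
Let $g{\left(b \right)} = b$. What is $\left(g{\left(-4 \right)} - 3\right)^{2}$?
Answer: $49$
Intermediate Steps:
$\left(g{\left(-4 \right)} - 3\right)^{2} = \left(-4 - 3\right)^{2} = \left(-7\right)^{2} = 49$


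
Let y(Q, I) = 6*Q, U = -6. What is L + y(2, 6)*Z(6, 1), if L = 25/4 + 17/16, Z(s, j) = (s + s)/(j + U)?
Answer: -1719/80 ≈ -21.487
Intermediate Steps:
Z(s, j) = 2*s/(-6 + j) (Z(s, j) = (s + s)/(j - 6) = (2*s)/(-6 + j) = 2*s/(-6 + j))
L = 117/16 (L = 25*(¼) + 17*(1/16) = 25/4 + 17/16 = 117/16 ≈ 7.3125)
L + y(2, 6)*Z(6, 1) = 117/16 + (6*2)*(2*6/(-6 + 1)) = 117/16 + 12*(2*6/(-5)) = 117/16 + 12*(2*6*(-⅕)) = 117/16 + 12*(-12/5) = 117/16 - 144/5 = -1719/80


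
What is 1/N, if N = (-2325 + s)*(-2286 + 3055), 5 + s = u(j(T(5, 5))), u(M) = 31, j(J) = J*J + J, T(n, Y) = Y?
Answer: -1/1767931 ≈ -5.6563e-7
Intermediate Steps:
j(J) = J + J**2 (j(J) = J**2 + J = J + J**2)
s = 26 (s = -5 + 31 = 26)
N = -1767931 (N = (-2325 + 26)*(-2286 + 3055) = -2299*769 = -1767931)
1/N = 1/(-1767931) = -1/1767931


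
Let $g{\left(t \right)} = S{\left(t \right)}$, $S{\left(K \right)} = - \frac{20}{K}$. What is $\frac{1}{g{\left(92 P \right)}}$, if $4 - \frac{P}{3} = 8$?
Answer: $\frac{276}{5} \approx 55.2$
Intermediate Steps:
$P = -12$ ($P = 12 - 24 = -12$)
$g{\left(t \right)} = - \frac{20}{t}$
$\frac{1}{g{\left(92 P \right)}} = \frac{1}{\left(-20\right) \frac{1}{92 \left(-12\right)}} = \frac{1}{\left(-20\right) \frac{1}{-1104}} = \frac{1}{\left(-20\right) \left(- \frac{1}{1104}\right)} = \frac{1}{\frac{5}{276}} = \frac{276}{5}$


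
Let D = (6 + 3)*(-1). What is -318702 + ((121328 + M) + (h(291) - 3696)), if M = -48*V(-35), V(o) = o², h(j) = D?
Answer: -259879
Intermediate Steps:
D = -9 (D = 9*(-1) = -9)
h(j) = -9
M = -58800 (M = -48*(-35)² = -48*1225 = -58800)
-318702 + ((121328 + M) + (h(291) - 3696)) = -318702 + ((121328 - 58800) + (-9 - 3696)) = -318702 + (62528 - 3705) = -318702 + 58823 = -259879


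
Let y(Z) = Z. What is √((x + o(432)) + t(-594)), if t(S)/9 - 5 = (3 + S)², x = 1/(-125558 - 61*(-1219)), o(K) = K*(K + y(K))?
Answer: √9218777744572823/51199 ≈ 1875.3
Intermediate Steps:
o(K) = 2*K² (o(K) = K*(K + K) = K*(2*K) = 2*K²)
x = -1/51199 (x = 1/(-125558 + 74359) = 1/(-51199) = -1/51199 ≈ -1.9532e-5)
t(S) = 45 + 9*(3 + S)²
√((x + o(432)) + t(-594)) = √((-1/51199 + 2*432²) + (45 + 9*(3 - 594)²)) = √((-1/51199 + 2*186624) + (45 + 9*(-591)²)) = √((-1/51199 + 373248) + (45 + 9*349281)) = √(19109924351/51199 + (45 + 3143529)) = √(19109924351/51199 + 3143574) = √(180057769577/51199) = √9218777744572823/51199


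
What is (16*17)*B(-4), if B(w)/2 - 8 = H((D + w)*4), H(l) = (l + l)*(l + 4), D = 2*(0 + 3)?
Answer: 108800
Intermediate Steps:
D = 6 (D = 2*3 = 6)
H(l) = 2*l*(4 + l) (H(l) = (2*l)*(4 + l) = 2*l*(4 + l))
B(w) = 16 + 4*(24 + 4*w)*(28 + 4*w) (B(w) = 16 + 2*(2*((6 + w)*4)*(4 + (6 + w)*4)) = 16 + 2*(2*(24 + 4*w)*(4 + (24 + 4*w))) = 16 + 2*(2*(24 + 4*w)*(28 + 4*w)) = 16 + 4*(24 + 4*w)*(28 + 4*w))
(16*17)*B(-4) = (16*17)*(2704 + 64*(-4)² + 832*(-4)) = 272*(2704 + 64*16 - 3328) = 272*(2704 + 1024 - 3328) = 272*400 = 108800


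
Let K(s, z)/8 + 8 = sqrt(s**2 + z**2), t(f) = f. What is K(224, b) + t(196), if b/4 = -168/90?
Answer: 132 + 896*sqrt(901)/15 ≈ 1925.0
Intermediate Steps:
b = -112/15 (b = 4*(-168/90) = 4*(-168*1/90) = 4*(-28/15) = -112/15 ≈ -7.4667)
K(s, z) = -64 + 8*sqrt(s**2 + z**2)
K(224, b) + t(196) = (-64 + 8*sqrt(224**2 + (-112/15)**2)) + 196 = (-64 + 8*sqrt(50176 + 12544/225)) + 196 = (-64 + 8*sqrt(11302144/225)) + 196 = (-64 + 8*(112*sqrt(901)/15)) + 196 = (-64 + 896*sqrt(901)/15) + 196 = 132 + 896*sqrt(901)/15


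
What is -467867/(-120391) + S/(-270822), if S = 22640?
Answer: 61991512217/16302265701 ≈ 3.8026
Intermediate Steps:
-467867/(-120391) + S/(-270822) = -467867/(-120391) + 22640/(-270822) = -467867*(-1/120391) + 22640*(-1/270822) = 467867/120391 - 11320/135411 = 61991512217/16302265701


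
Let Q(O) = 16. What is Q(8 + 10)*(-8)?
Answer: -128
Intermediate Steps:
Q(8 + 10)*(-8) = 16*(-8) = -128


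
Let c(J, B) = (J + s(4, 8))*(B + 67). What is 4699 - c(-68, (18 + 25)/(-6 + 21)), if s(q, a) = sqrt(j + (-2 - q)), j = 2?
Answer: 141749/15 - 2096*I/15 ≈ 9449.9 - 139.73*I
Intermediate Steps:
s(q, a) = sqrt(-q) (s(q, a) = sqrt(2 + (-2 - q)) = sqrt(-q))
c(J, B) = (67 + B)*(J + 2*I) (c(J, B) = (J + sqrt(-1*4))*(B + 67) = (J + sqrt(-4))*(67 + B) = (J + 2*I)*(67 + B) = (67 + B)*(J + 2*I))
4699 - c(-68, (18 + 25)/(-6 + 21)) = 4699 - (67*(-68) + 134*I + ((18 + 25)/(-6 + 21))*(-68) + 2*I*((18 + 25)/(-6 + 21))) = 4699 - (-4556 + 134*I + (43/15)*(-68) + 2*I*(43/15)) = 4699 - (-4556 + 134*I - 2924/15 + 86*I/15) = 4699 - (-71264/15 + 2096*I/15) = 4699 + (71264/15 - 2096*I/15) = 141749/15 - 2096*I/15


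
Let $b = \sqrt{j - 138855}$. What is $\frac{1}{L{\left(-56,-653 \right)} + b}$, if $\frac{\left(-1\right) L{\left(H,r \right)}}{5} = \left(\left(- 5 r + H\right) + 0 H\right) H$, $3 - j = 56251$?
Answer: $\frac{898520}{807338385503} - \frac{i \sqrt{195103}}{807338385503} \approx 1.1129 \cdot 10^{-6} - 5.4711 \cdot 10^{-10} i$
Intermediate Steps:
$j = -56248$ ($j = 3 - 56251 = -56248$)
$L{\left(H,r \right)} = - 5 H \left(H - 5 r\right)$ ($L{\left(H,r \right)} = - 5 \left(\left(- 5 r + H\right) + 0 H\right) H = - 5 \left(\left(H - 5 r\right) + 0\right) H = - 5 \left(H - 5 r\right) H = - 5 H \left(H - 5 r\right)$)
$b = i \sqrt{195103}$ ($b = \sqrt{-56248 - 138855} = \sqrt{-195103} = i \sqrt{195103} \approx 441.7 i$)
$\frac{1}{L{\left(-56,-653 \right)} + b} = \frac{1}{5 \left(-56\right) \left(\left(-1\right) \left(-56\right) + 5 \left(-653\right)\right) + i \sqrt{195103}} = \frac{1}{5 \left(-56\right) \left(56 - 3265\right) + i \sqrt{195103}} = \frac{1}{5 \left(-56\right) \left(-3209\right) + i \sqrt{195103}} = \frac{1}{898520 + i \sqrt{195103}}$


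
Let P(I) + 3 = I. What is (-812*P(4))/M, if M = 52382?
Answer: -406/26191 ≈ -0.015502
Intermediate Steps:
P(I) = -3 + I
(-812*P(4))/M = -812*(-3 + 4)/52382 = -812*1*(1/52382) = -812*1/52382 = -406/26191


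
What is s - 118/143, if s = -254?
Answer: -36440/143 ≈ -254.83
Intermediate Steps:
s - 118/143 = -254 - 118/143 = -36440/143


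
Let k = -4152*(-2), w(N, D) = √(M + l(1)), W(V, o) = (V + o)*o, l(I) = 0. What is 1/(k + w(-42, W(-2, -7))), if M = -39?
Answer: 2768/22985485 - I*√39/68956455 ≈ 0.00012042 - 9.0564e-8*I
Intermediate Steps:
W(V, o) = o*(V + o)
w(N, D) = I*√39 (w(N, D) = √(-39 + 0) = √(-39) = I*√39)
k = 8304
1/(k + w(-42, W(-2, -7))) = 1/(8304 + I*√39)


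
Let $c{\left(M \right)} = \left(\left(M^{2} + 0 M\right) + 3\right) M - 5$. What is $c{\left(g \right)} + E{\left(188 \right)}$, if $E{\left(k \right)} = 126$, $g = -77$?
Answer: $-456643$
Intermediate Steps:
$c{\left(M \right)} = -5 + M \left(3 + M^{2}\right)$ ($c{\left(M \right)} = \left(\left(M^{2} + 0\right) + 3\right) M - 5 = \left(M^{2} + 3\right) M - 5 = \left(3 + M^{2}\right) M - 5 = M \left(3 + M^{2}\right) - 5 = -5 + M \left(3 + M^{2}\right)$)
$c{\left(g \right)} + E{\left(188 \right)} = \left(-5 + \left(-77\right)^{3} + 3 \left(-77\right)\right) + 126 = \left(-5 - 456533 - 231\right) + 126 = -456769 + 126 = -456643$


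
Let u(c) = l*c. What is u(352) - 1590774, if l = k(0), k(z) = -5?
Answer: -1592534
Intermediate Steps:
l = -5
u(c) = -5*c
u(352) - 1590774 = -5*352 - 1590774 = -1760 - 1590774 = -1592534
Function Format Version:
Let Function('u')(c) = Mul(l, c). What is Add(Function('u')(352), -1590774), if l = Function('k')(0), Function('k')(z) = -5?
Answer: -1592534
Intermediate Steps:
l = -5
Function('u')(c) = Mul(-5, c)
Add(Function('u')(352), -1590774) = Add(Mul(-5, 352), -1590774) = Add(-1760, -1590774) = -1592534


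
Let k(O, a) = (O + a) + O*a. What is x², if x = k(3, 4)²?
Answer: 130321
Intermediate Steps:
k(O, a) = O + a + O*a
x = 361 (x = (3 + 4 + 3*4)² = (3 + 4 + 12)² = 19² = 361)
x² = 361² = 130321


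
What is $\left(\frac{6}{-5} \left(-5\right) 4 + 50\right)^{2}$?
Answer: $5476$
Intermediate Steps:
$\left(\frac{6}{-5} \left(-5\right) 4 + 50\right)^{2} = \left(6 \left(- \frac{1}{5}\right) \left(-5\right) 4 + 50\right)^{2} = \left(\left(- \frac{6}{5}\right) \left(-5\right) 4 + 50\right)^{2} = \left(6 \cdot 4 + 50\right)^{2} = \left(24 + 50\right)^{2} = 74^{2} = 5476$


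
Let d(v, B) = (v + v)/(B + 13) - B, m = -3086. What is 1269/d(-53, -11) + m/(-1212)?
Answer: -58684/2121 ≈ -27.668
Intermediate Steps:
d(v, B) = -B + 2*v/(13 + B) (d(v, B) = (2*v)/(13 + B) - B = 2*v/(13 + B) - B = -B + 2*v/(13 + B))
1269/d(-53, -11) + m/(-1212) = 1269/(((-1*(-11)² - 13*(-11) + 2*(-53))/(13 - 11))) - 3086/(-1212) = 1269/(((-1*121 + 143 - 106)/2)) - 3086*(-1/1212) = 1269/(((-121 + 143 - 106)/2)) + 1543/606 = 1269/(((½)*(-84))) + 1543/606 = 1269/(-42) + 1543/606 = 1269*(-1/42) + 1543/606 = -423/14 + 1543/606 = -58684/2121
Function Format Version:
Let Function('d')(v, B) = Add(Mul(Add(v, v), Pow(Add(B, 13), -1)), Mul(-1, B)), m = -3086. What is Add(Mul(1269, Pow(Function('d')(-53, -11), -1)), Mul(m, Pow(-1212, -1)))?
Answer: Rational(-58684, 2121) ≈ -27.668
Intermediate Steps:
Function('d')(v, B) = Add(Mul(-1, B), Mul(2, v, Pow(Add(13, B), -1))) (Function('d')(v, B) = Add(Mul(Mul(2, v), Pow(Add(13, B), -1)), Mul(-1, B)) = Add(Mul(2, v, Pow(Add(13, B), -1)), Mul(-1, B)) = Add(Mul(-1, B), Mul(2, v, Pow(Add(13, B), -1))))
Add(Mul(1269, Pow(Function('d')(-53, -11), -1)), Mul(m, Pow(-1212, -1))) = Add(Mul(1269, Pow(Mul(Pow(Add(13, -11), -1), Add(Mul(-1, Pow(-11, 2)), Mul(-13, -11), Mul(2, -53))), -1)), Mul(-3086, Pow(-1212, -1))) = Add(Mul(1269, Pow(Mul(Pow(2, -1), Add(Mul(-1, 121), 143, -106)), -1)), Mul(-3086, Rational(-1, 1212))) = Add(Mul(1269, Pow(Mul(Rational(1, 2), Add(-121, 143, -106)), -1)), Rational(1543, 606)) = Add(Mul(1269, Pow(Mul(Rational(1, 2), -84), -1)), Rational(1543, 606)) = Add(Mul(1269, Pow(-42, -1)), Rational(1543, 606)) = Add(Mul(1269, Rational(-1, 42)), Rational(1543, 606)) = Add(Rational(-423, 14), Rational(1543, 606)) = Rational(-58684, 2121)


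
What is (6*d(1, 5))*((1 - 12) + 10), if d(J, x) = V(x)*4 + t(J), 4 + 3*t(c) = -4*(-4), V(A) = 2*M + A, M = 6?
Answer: -432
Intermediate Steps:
V(A) = 12 + A (V(A) = 2*6 + A = 12 + A)
t(c) = 4 (t(c) = -4/3 + (-4*(-4))/3 = -4/3 + (⅓)*16 = -4/3 + 16/3 = 4)
d(J, x) = 52 + 4*x (d(J, x) = (12 + x)*4 + 4 = (48 + 4*x) + 4 = 52 + 4*x)
(6*d(1, 5))*((1 - 12) + 10) = (6*(52 + 4*5))*((1 - 12) + 10) = (6*(52 + 20))*(-11 + 10) = (6*72)*(-1) = 432*(-1) = -432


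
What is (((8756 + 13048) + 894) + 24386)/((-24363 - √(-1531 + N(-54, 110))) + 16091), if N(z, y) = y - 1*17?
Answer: -194739424/34213711 + 23542*I*√1438/34213711 ≈ -5.6919 + 0.026093*I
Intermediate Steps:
N(z, y) = -17 + y (N(z, y) = y - 17 = -17 + y)
(((8756 + 13048) + 894) + 24386)/((-24363 - √(-1531 + N(-54, 110))) + 16091) = (((8756 + 13048) + 894) + 24386)/((-24363 - √(-1531 + (-17 + 110))) + 16091) = ((21804 + 894) + 24386)/((-24363 - √(-1531 + 93)) + 16091) = (22698 + 24386)/((-24363 - √(-1438)) + 16091) = 47084/((-24363 - I*√1438) + 16091) = 47084/(-8272 - I*√1438)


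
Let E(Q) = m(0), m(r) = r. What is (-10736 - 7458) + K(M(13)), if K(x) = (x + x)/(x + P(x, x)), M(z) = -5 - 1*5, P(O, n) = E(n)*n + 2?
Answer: -36383/2 ≈ -18192.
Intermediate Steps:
E(Q) = 0
P(O, n) = 2 (P(O, n) = 0*n + 2 = 0 + 2 = 2)
M(z) = -10 (M(z) = -5 - 5 = -10)
K(x) = 2*x/(2 + x) (K(x) = (x + x)/(x + 2) = (2*x)/(2 + x) = 2*x/(2 + x))
(-10736 - 7458) + K(M(13)) = (-10736 - 7458) + 2*(-10)/(2 - 10) = -18194 + 2*(-10)/(-8) = -18194 + 2*(-10)*(-1/8) = -18194 + 5/2 = -36383/2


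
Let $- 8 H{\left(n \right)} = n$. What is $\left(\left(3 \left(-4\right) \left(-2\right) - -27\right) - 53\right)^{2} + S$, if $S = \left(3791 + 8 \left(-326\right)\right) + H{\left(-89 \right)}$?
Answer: $\frac{9585}{8} \approx 1198.1$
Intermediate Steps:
$H{\left(n \right)} = - \frac{n}{8}$
$S = \frac{9553}{8}$ ($S = \left(3791 + 8 \left(-326\right)\right) - - \frac{89}{8} = \left(3791 - 2608\right) + \frac{89}{8} = 1183 + \frac{89}{8} = \frac{9553}{8} \approx 1194.1$)
$\left(\left(3 \left(-4\right) \left(-2\right) - -27\right) - 53\right)^{2} + S = \left(\left(3 \left(-4\right) \left(-2\right) - -27\right) - 53\right)^{2} + \frac{9553}{8} = \left(\left(\left(-12\right) \left(-2\right) + 27\right) - 53\right)^{2} + \frac{9553}{8} = \left(\left(24 + 27\right) - 53\right)^{2} + \frac{9553}{8} = \left(51 - 53\right)^{2} + \frac{9553}{8} = \left(-2\right)^{2} + \frac{9553}{8} = 4 + \frac{9553}{8} = \frac{9585}{8}$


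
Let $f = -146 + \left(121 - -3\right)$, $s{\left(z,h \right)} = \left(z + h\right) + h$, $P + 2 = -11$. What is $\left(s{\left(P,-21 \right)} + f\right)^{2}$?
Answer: $5929$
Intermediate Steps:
$P = -13$ ($P = -2 - 11 = -13$)
$s{\left(z,h \right)} = z + 2 h$ ($s{\left(z,h \right)} = \left(h + z\right) + h = z + 2 h$)
$f = -22$ ($f = -146 + \left(121 + 3\right) = -146 + 124 = -22$)
$\left(s{\left(P,-21 \right)} + f\right)^{2} = \left(\left(-13 + 2 \left(-21\right)\right) - 22\right)^{2} = \left(\left(-13 - 42\right) - 22\right)^{2} = \left(-55 - 22\right)^{2} = \left(-77\right)^{2} = 5929$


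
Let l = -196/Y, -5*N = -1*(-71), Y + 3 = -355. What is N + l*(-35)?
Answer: -29859/895 ≈ -33.362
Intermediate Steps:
Y = -358 (Y = -3 - 355 = -358)
N = -71/5 (N = -(-1)*(-71)/5 = -⅕*71 = -71/5 ≈ -14.200)
l = 98/179 (l = -196/(-358) = -196*(-1/358) = 98/179 ≈ 0.54749)
N + l*(-35) = -71/5 + (98/179)*(-35) = -71/5 - 3430/179 = -29859/895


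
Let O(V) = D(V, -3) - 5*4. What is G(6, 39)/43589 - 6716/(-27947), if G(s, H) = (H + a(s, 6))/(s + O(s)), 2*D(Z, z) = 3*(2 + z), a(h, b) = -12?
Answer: 9073546306/37763635273 ≈ 0.24027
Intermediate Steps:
D(Z, z) = 3 + 3*z/2 (D(Z, z) = (3*(2 + z))/2 = (6 + 3*z)/2 = 3 + 3*z/2)
O(V) = -43/2 (O(V) = (3 + (3/2)*(-3)) - 5*4 = (3 - 9/2) - 20 = -3/2 - 20 = -43/2)
G(s, H) = (-12 + H)/(-43/2 + s) (G(s, H) = (H - 12)/(s - 43/2) = (-12 + H)/(-43/2 + s))
G(6, 39)/43589 - 6716/(-27947) = (2*(-12 + 39)/(-43 + 2*6))/43589 - 6716/(-27947) = (2*27/(-43 + 12))*(1/43589) - 6716*(-1/27947) = (2*27/(-31))*(1/43589) + 6716/27947 = (2*(-1/31)*27)*(1/43589) + 6716/27947 = -54/31*1/43589 + 6716/27947 = -54/1351259 + 6716/27947 = 9073546306/37763635273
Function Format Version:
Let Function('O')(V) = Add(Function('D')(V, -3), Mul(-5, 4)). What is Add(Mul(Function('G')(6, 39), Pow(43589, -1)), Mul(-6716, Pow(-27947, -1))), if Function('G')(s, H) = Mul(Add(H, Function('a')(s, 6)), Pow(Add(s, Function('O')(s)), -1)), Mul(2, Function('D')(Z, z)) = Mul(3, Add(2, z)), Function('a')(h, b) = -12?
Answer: Rational(9073546306, 37763635273) ≈ 0.24027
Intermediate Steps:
Function('D')(Z, z) = Add(3, Mul(Rational(3, 2), z)) (Function('D')(Z, z) = Mul(Rational(1, 2), Mul(3, Add(2, z))) = Mul(Rational(1, 2), Add(6, Mul(3, z))) = Add(3, Mul(Rational(3, 2), z)))
Function('O')(V) = Rational(-43, 2) (Function('O')(V) = Add(Add(3, Mul(Rational(3, 2), -3)), Mul(-5, 4)) = Add(Add(3, Rational(-9, 2)), -20) = Add(Rational(-3, 2), -20) = Rational(-43, 2))
Function('G')(s, H) = Mul(Pow(Add(Rational(-43, 2), s), -1), Add(-12, H)) (Function('G')(s, H) = Mul(Add(H, -12), Pow(Add(s, Rational(-43, 2)), -1)) = Mul(Add(-12, H), Pow(Add(Rational(-43, 2), s), -1)) = Mul(Pow(Add(Rational(-43, 2), s), -1), Add(-12, H)))
Add(Mul(Function('G')(6, 39), Pow(43589, -1)), Mul(-6716, Pow(-27947, -1))) = Add(Mul(Mul(2, Pow(Add(-43, Mul(2, 6)), -1), Add(-12, 39)), Pow(43589, -1)), Mul(-6716, Pow(-27947, -1))) = Add(Mul(Mul(2, Pow(Add(-43, 12), -1), 27), Rational(1, 43589)), Mul(-6716, Rational(-1, 27947))) = Add(Mul(Mul(2, Pow(-31, -1), 27), Rational(1, 43589)), Rational(6716, 27947)) = Add(Mul(Mul(2, Rational(-1, 31), 27), Rational(1, 43589)), Rational(6716, 27947)) = Add(Mul(Rational(-54, 31), Rational(1, 43589)), Rational(6716, 27947)) = Add(Rational(-54, 1351259), Rational(6716, 27947)) = Rational(9073546306, 37763635273)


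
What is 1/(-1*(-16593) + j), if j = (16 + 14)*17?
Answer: 1/17103 ≈ 5.8469e-5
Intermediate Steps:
j = 510 (j = 30*17 = 510)
1/(-1*(-16593) + j) = 1/(-1*(-16593) + 510) = 1/(16593 + 510) = 1/17103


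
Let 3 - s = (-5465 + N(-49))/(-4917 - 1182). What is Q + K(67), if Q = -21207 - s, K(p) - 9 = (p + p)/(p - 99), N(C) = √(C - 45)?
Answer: -2069199577/97584 - I*√94/6099 ≈ -21204.0 - 0.0015897*I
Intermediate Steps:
N(C) = √(-45 + C)
s = 12832/6099 + I*√94/6099 (s = 3 - (-5465 + √(-45 - 49))/(-4917 - 1182) = 3 - (-5465 + √(-94))/(-6099) = 3 - (-5465 + I*√94)*(-1)/6099 = 3 - (5465/6099 - I*√94/6099) = 3 + (-5465/6099 + I*√94/6099) = 12832/6099 + I*√94/6099 ≈ 2.104 + 0.0015897*I)
K(p) = 9 + 2*p/(-99 + p) (K(p) = 9 + (p + p)/(p - 99) = 9 + (2*p)/(-99 + p) = 9 + 2*p/(-99 + p))
Q = -129354325/6099 - I*√94/6099 (Q = -21207 - (12832/6099 + I*√94/6099) = -21207 + (-12832/6099 - I*√94/6099) = -129354325/6099 - I*√94/6099 ≈ -21209.0 - 0.0015897*I)
Q + K(67) = (-129354325/6099 - I*√94/6099) + 11*(-81 + 67)/(-99 + 67) = (-129354325/6099 - I*√94/6099) + 11*(-14)/(-32) = (-129354325/6099 - I*√94/6099) + 11*(-1/32)*(-14) = (-129354325/6099 - I*√94/6099) + 77/16 = -2069199577/97584 - I*√94/6099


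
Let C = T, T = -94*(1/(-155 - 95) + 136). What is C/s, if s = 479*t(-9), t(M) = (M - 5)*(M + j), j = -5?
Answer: -228279/1676500 ≈ -0.13616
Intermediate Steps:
t(M) = (-5 + M)**2 (t(M) = (M - 5)*(M - 5) = (-5 + M)*(-5 + M) = (-5 + M)**2)
T = -1597953/125 (T = -94*(1/(-250) + 136) = -94*(-1/250 + 136) = -94*33999/250 = -1597953/125 ≈ -12784.)
s = 93884 (s = 479*(25 + (-9)**2 - 10*(-9)) = 479*(25 + 81 + 90) = 479*196 = 93884)
C = -1597953/125 ≈ -12784.
C/s = -1597953/125/93884 = -1597953/125*1/93884 = -228279/1676500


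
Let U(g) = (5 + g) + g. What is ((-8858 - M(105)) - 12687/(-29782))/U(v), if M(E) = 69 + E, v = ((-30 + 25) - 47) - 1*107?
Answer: 268978337/9321766 ≈ 28.855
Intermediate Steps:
v = -159 (v = (-5 - 47) - 107 = -52 - 107 = -159)
U(g) = 5 + 2*g
((-8858 - M(105)) - 12687/(-29782))/U(v) = ((-8858 - (69 + 105)) - 12687/(-29782))/(5 + 2*(-159)) = ((-8858 - 1*174) - 12687*(-1)/29782)/(5 - 318) = ((-8858 - 174) - 1*(-12687/29782))/(-313) = (-9032 + 12687/29782)*(-1/313) = -268978337/29782*(-1/313) = 268978337/9321766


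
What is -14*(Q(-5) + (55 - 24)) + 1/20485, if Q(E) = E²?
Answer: -16060239/20485 ≈ -784.00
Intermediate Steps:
-14*(Q(-5) + (55 - 24)) + 1/20485 = -14*((-5)² + (55 - 24)) + 1/20485 = -14*(25 + 31) + 1/20485 = -14*56 + 1/20485 = -784 + 1/20485 = -16060239/20485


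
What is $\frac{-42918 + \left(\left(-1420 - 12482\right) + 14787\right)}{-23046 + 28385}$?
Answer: $- \frac{42033}{5339} \approx -7.8728$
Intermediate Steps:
$\frac{-42918 + \left(\left(-1420 - 12482\right) + 14787\right)}{-23046 + 28385} = \frac{-42918 + \left(-13902 + 14787\right)}{5339} = \left(-42918 + 885\right) \frac{1}{5339} = \left(-42033\right) \frac{1}{5339} = - \frac{42033}{5339}$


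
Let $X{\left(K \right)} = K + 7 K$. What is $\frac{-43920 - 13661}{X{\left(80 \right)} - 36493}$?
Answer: $\frac{57581}{35853} \approx 1.606$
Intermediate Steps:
$X{\left(K \right)} = 8 K$
$\frac{-43920 - 13661}{X{\left(80 \right)} - 36493} = \frac{-43920 - 13661}{8 \cdot 80 - 36493} = - \frac{57581}{640 - 36493} = - \frac{57581}{-35853} = \left(-57581\right) \left(- \frac{1}{35853}\right) = \frac{57581}{35853}$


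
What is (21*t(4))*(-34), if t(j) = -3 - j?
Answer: 4998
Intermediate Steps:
(21*t(4))*(-34) = (21*(-3 - 1*4))*(-34) = (21*(-3 - 4))*(-34) = (21*(-7))*(-34) = -147*(-34) = 4998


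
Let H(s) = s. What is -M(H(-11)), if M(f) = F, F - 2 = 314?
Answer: -316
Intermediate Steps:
F = 316 (F = 2 + 314 = 316)
M(f) = 316
-M(H(-11)) = -1*316 = -316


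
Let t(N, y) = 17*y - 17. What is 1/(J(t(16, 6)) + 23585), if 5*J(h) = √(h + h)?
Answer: 117925/2781261091 - √170/2781261091 ≈ 4.2395e-5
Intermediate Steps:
t(N, y) = -17 + 17*y
J(h) = √2*√h/5 (J(h) = √(h + h)/5 = √(2*h)/5 = (√2*√h)/5 = √2*√h/5)
1/(J(t(16, 6)) + 23585) = 1/(√2*√(-17 + 17*6)/5 + 23585) = 1/(√2*√(-17 + 102)/5 + 23585) = 1/(√2*√85/5 + 23585) = 1/(√170/5 + 23585) = 1/(23585 + √170/5)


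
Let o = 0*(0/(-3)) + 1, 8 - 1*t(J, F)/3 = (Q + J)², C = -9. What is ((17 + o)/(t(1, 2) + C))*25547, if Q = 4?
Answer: -76641/10 ≈ -7664.1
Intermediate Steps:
t(J, F) = 24 - 3*(4 + J)²
o = 1 (o = 0*(0*(-⅓)) + 1 = 0*0 + 1 = 0 + 1 = 1)
((17 + o)/(t(1, 2) + C))*25547 = ((17 + 1)/((24 - 3*(4 + 1)²) - 9))*25547 = (18/((24 - 3*5²) - 9))*25547 = (18/((24 - 3*25) - 9))*25547 = (18/((24 - 75) - 9))*25547 = (18/(-51 - 9))*25547 = (18/(-60))*25547 = (18*(-1/60))*25547 = -3/10*25547 = -76641/10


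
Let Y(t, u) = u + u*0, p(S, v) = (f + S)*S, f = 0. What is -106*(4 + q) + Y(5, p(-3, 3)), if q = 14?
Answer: -1899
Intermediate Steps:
p(S, v) = S² (p(S, v) = (0 + S)*S = S*S = S²)
Y(t, u) = u (Y(t, u) = u + 0 = u)
-106*(4 + q) + Y(5, p(-3, 3)) = -106*(4 + 14) + (-3)² = -106*18 + 9 = -1908 + 9 = -1899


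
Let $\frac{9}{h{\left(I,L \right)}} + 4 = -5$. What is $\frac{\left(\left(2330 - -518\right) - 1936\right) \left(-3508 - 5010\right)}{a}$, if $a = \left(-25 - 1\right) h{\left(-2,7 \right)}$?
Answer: $- \frac{3884208}{13} \approx -2.9879 \cdot 10^{5}$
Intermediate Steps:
$h{\left(I,L \right)} = -1$ ($h{\left(I,L \right)} = \frac{9}{-4 - 5} = \frac{9}{-9} = 9 \left(- \frac{1}{9}\right) = -1$)
$a = 26$ ($a = \left(-25 - 1\right) \left(-1\right) = \left(-26\right) \left(-1\right) = 26$)
$\frac{\left(\left(2330 - -518\right) - 1936\right) \left(-3508 - 5010\right)}{a} = \frac{\left(\left(2330 - -518\right) - 1936\right) \left(-3508 - 5010\right)}{26} = \left(\left(2330 + 518\right) - 1936\right) \left(-8518\right) \frac{1}{26} = \left(2848 - 1936\right) \left(-8518\right) \frac{1}{26} = 912 \left(-8518\right) \frac{1}{26} = \left(-7768416\right) \frac{1}{26} = - \frac{3884208}{13}$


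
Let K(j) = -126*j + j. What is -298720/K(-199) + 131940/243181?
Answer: -13872204164/1209825475 ≈ -11.466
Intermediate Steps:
K(j) = -125*j
-298720/K(-199) + 131940/243181 = -298720/((-125*(-199))) + 131940/243181 = -298720/24875 + 131940*(1/243181) = -298720*1/24875 + 131940/243181 = -59744/4975 + 131940/243181 = -13872204164/1209825475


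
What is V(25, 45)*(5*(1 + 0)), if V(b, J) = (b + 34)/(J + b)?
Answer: 59/14 ≈ 4.2143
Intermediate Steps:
V(b, J) = (34 + b)/(J + b)
V(25, 45)*(5*(1 + 0)) = ((34 + 25)/(45 + 25))*(5*(1 + 0)) = (59/70)*(5*1) = ((1/70)*59)*5 = (59/70)*5 = 59/14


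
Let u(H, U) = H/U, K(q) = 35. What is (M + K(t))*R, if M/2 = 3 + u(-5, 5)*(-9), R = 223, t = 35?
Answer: 13157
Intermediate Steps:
M = 24 (M = 2*(3 - 5/5*(-9)) = 2*(3 - 5*⅕*(-9)) = 2*(3 - 1*(-9)) = 2*(3 + 9) = 2*12 = 24)
(M + K(t))*R = (24 + 35)*223 = 59*223 = 13157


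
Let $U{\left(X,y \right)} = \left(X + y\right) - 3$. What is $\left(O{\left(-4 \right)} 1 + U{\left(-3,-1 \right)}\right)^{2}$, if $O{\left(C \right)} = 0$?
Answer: $49$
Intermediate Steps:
$U{\left(X,y \right)} = -3 + X + y$
$\left(O{\left(-4 \right)} 1 + U{\left(-3,-1 \right)}\right)^{2} = \left(0 \cdot 1 - 7\right)^{2} = \left(0 - 7\right)^{2} = \left(-7\right)^{2} = 49$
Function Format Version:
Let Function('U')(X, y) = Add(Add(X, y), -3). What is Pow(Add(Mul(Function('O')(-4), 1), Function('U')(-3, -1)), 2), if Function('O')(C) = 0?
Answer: 49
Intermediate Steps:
Function('U')(X, y) = Add(-3, X, y)
Pow(Add(Mul(Function('O')(-4), 1), Function('U')(-3, -1)), 2) = Pow(Add(Mul(0, 1), Add(-3, -3, -1)), 2) = Pow(Add(0, -7), 2) = Pow(-7, 2) = 49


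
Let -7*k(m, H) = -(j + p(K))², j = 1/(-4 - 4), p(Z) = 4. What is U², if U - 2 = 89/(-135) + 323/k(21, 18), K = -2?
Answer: 388443932058361/16831170225 ≈ 23079.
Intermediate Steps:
j = -⅛ (j = 1/(-8) = -⅛ ≈ -0.12500)
k(m, H) = 961/448 (k(m, H) = -(-1)*(-⅛ + 4)²/7 = -(-1)*(31/8)²/7 = -(-1)*961/(7*64) = -⅐*(-961/64) = 961/448)
U = 19708981/129735 (U = 2 + (89/(-135) + 323/(961/448)) = 2 + (89*(-1/135) + 323*(448/961)) = 2 + (-89/135 + 144704/961) = 2 + 19449511/129735 = 19708981/129735 ≈ 151.92)
U² = (19708981/129735)² = 388443932058361/16831170225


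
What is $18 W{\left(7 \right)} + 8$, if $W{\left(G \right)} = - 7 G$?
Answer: $-874$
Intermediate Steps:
$18 W{\left(7 \right)} + 8 = 18 \left(\left(-7\right) 7\right) + 8 = 18 \left(-49\right) + 8 = -882 + 8 = -874$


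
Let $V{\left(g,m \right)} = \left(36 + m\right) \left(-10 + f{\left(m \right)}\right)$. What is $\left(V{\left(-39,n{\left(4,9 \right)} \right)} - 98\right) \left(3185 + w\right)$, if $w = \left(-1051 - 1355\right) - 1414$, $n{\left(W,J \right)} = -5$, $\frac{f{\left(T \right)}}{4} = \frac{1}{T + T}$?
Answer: $266954$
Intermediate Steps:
$f{\left(T \right)} = \frac{2}{T}$ ($f{\left(T \right)} = \frac{4}{T + T} = \frac{4}{2 T} = 4 \frac{1}{2 T} = \frac{2}{T}$)
$w = -3820$ ($w = -2406 - 1414 = -3820$)
$V{\left(g,m \right)} = \left(-10 + \frac{2}{m}\right) \left(36 + m\right)$ ($V{\left(g,m \right)} = \left(36 + m\right) \left(-10 + \frac{2}{m}\right) = \left(-10 + \frac{2}{m}\right) \left(36 + m\right)$)
$\left(V{\left(-39,n{\left(4,9 \right)} \right)} - 98\right) \left(3185 + w\right) = \left(\left(-358 - -50 + \frac{72}{-5}\right) - 98\right) \left(3185 - 3820\right) = \left(\left(-358 + 50 + 72 \left(- \frac{1}{5}\right)\right) - 98\right) \left(-635\right) = \left(\left(-358 + 50 - \frac{72}{5}\right) - 98\right) \left(-635\right) = \left(- \frac{1612}{5} - 98\right) \left(-635\right) = \left(- \frac{2102}{5}\right) \left(-635\right) = 266954$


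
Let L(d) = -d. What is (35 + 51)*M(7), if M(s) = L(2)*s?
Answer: -1204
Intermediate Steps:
M(s) = -2*s (M(s) = (-1*2)*s = -2*s)
(35 + 51)*M(7) = (35 + 51)*(-2*7) = 86*(-14) = -1204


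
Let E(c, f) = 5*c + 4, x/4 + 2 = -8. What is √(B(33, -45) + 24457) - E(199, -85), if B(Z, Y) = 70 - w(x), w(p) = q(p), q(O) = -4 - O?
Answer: -999 + √24491 ≈ -842.50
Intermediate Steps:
x = -40 (x = -8 + 4*(-8) = -8 - 32 = -40)
E(c, f) = 4 + 5*c
w(p) = -4 - p
B(Z, Y) = 34 (B(Z, Y) = 70 - (-4 - 1*(-40)) = 70 - (-4 + 40) = 70 - 1*36 = 70 - 36 = 34)
√(B(33, -45) + 24457) - E(199, -85) = √(34 + 24457) - (4 + 5*199) = √24491 - (4 + 995) = √24491 - 1*999 = √24491 - 999 = -999 + √24491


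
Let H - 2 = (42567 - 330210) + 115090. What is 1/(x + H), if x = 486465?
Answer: 1/313914 ≈ 3.1856e-6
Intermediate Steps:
H = -172551 (H = 2 + ((42567 - 330210) + 115090) = 2 + (-287643 + 115090) = 2 - 172553 = -172551)
1/(x + H) = 1/(486465 - 172551) = 1/313914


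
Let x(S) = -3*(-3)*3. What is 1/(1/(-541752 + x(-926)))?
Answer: -541725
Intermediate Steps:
x(S) = 27 (x(S) = 9*3 = 27)
1/(1/(-541752 + x(-926))) = 1/(1/(-541752 + 27)) = 1/(1/(-541725)) = 1/(-1/541725) = -541725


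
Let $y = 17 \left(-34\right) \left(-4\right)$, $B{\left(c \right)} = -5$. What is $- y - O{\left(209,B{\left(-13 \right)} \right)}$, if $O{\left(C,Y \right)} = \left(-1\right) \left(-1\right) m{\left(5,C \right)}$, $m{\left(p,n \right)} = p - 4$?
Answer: $-2313$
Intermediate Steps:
$m{\left(p,n \right)} = -4 + p$
$O{\left(C,Y \right)} = 1$ ($O{\left(C,Y \right)} = \left(-1\right) \left(-1\right) \left(-4 + 5\right) = 1 \cdot 1 = 1$)
$y = 2312$ ($y = \left(-578\right) \left(-4\right) = 2312$)
$- y - O{\left(209,B{\left(-13 \right)} \right)} = \left(-1\right) 2312 - 1 = -2312 - 1 = -2313$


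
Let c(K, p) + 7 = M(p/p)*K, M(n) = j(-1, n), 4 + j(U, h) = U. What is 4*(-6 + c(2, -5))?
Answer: -92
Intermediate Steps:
j(U, h) = -4 + U
M(n) = -5 (M(n) = -4 - 1 = -5)
c(K, p) = -7 - 5*K
4*(-6 + c(2, -5)) = 4*(-6 + (-7 - 5*2)) = 4*(-6 + (-7 - 10)) = 4*(-6 - 17) = 4*(-23) = -92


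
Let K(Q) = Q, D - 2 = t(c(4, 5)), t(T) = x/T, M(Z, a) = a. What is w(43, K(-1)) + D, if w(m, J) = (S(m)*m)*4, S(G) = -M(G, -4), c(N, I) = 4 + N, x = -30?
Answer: 2745/4 ≈ 686.25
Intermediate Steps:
t(T) = -30/T
D = -7/4 (D = 2 - 30/(4 + 4) = 2 - 30/8 = 2 - 30*1/8 = 2 - 15/4 = -7/4 ≈ -1.7500)
S(G) = 4 (S(G) = -1*(-4) = 4)
w(m, J) = 16*m (w(m, J) = (4*m)*4 = 16*m)
w(43, K(-1)) + D = 16*43 - 7/4 = 688 - 7/4 = 2745/4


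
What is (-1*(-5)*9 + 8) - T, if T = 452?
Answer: -399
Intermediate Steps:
(-1*(-5)*9 + 8) - T = (-1*(-5)*9 + 8) - 1*452 = (5*9 + 8) - 452 = (45 + 8) - 452 = 53 - 452 = -399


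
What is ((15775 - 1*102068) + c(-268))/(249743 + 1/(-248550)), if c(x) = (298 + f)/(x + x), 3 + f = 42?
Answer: -5748139420875/16635730869932 ≈ -0.34553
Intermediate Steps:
f = 39 (f = -3 + 42 = 39)
c(x) = 337/(2*x) (c(x) = (298 + 39)/(x + x) = 337/((2*x)) = 337*(1/(2*x)) = 337/(2*x))
((15775 - 1*102068) + c(-268))/(249743 + 1/(-248550)) = ((15775 - 1*102068) + (337/2)/(-268))/(249743 + 1/(-248550)) = ((15775 - 102068) + (337/2)*(-1/268))/(249743 - 1/248550) = (-86293 - 337/536)/(62073622649/248550) = -46253385/536*248550/62073622649 = -5748139420875/16635730869932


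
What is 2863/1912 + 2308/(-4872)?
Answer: 1191955/1164408 ≈ 1.0237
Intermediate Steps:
2863/1912 + 2308/(-4872) = 2863*(1/1912) + 2308*(-1/4872) = 2863/1912 - 577/1218 = 1191955/1164408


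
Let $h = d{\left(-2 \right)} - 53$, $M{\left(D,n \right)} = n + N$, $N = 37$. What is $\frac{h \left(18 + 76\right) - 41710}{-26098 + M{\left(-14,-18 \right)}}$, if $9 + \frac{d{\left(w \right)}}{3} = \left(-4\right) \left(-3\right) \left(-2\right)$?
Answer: $\frac{18666}{8693} \approx 2.1472$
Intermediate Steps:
$d{\left(w \right)} = -99$ ($d{\left(w \right)} = -27 + 3 \left(-4\right) \left(-3\right) \left(-2\right) = -27 + 3 \cdot 12 \left(-2\right) = -27 + 3 \left(-24\right) = -27 - 72 = -99$)
$M{\left(D,n \right)} = 37 + n$ ($M{\left(D,n \right)} = n + 37 = 37 + n$)
$h = -152$ ($h = -99 - 53 = -152$)
$\frac{h \left(18 + 76\right) - 41710}{-26098 + M{\left(-14,-18 \right)}} = \frac{- 152 \left(18 + 76\right) - 41710}{-26098 + \left(37 - 18\right)} = \frac{\left(-152\right) 94 - 41710}{-26098 + 19} = \frac{-14288 - 41710}{-26079} = \left(-55998\right) \left(- \frac{1}{26079}\right) = \frac{18666}{8693}$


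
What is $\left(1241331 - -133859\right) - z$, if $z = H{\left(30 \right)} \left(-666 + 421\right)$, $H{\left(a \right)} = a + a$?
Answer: $1389890$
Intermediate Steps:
$H{\left(a \right)} = 2 a$
$z = -14700$ ($z = 2 \cdot 30 \left(-666 + 421\right) = 60 \left(-245\right) = -14700$)
$\left(1241331 - -133859\right) - z = \left(1241331 - -133859\right) - -14700 = \left(1241331 + 133859\right) + 14700 = 1375190 + 14700 = 1389890$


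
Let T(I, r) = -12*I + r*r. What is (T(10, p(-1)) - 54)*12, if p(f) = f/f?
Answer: -2076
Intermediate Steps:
p(f) = 1
T(I, r) = r² - 12*I (T(I, r) = -12*I + r² = r² - 12*I)
(T(10, p(-1)) - 54)*12 = ((1² - 12*10) - 54)*12 = ((1 - 120) - 54)*12 = (-119 - 54)*12 = -173*12 = -2076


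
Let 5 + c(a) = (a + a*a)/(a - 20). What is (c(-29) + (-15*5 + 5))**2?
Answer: 410881/49 ≈ 8385.3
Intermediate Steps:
c(a) = -5 + (a + a**2)/(-20 + a) (c(a) = -5 + (a + a*a)/(a - 20) = -5 + (a + a**2)/(-20 + a))
(c(-29) + (-15*5 + 5))**2 = ((100 + (-29)**2 - 4*(-29))/(-20 - 29) + (-15*5 + 5))**2 = ((100 + 841 + 116)/(-49) + (-75 + 5))**2 = (-1/49*1057 - 70)**2 = (-151/7 - 70)**2 = (-641/7)**2 = 410881/49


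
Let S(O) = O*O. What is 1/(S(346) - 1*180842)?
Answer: -1/61126 ≈ -1.6360e-5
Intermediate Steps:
S(O) = O²
1/(S(346) - 1*180842) = 1/(346² - 1*180842) = 1/(119716 - 180842) = 1/(-61126) = -1/61126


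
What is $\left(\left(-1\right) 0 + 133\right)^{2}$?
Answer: $17689$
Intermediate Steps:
$\left(\left(-1\right) 0 + 133\right)^{2} = \left(0 + 133\right)^{2} = 133^{2} = 17689$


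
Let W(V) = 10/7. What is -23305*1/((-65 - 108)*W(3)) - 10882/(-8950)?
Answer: 147888411/1548350 ≈ 95.514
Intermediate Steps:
W(V) = 10/7 (W(V) = 10*(1/7) = 10/7)
-23305*1/((-65 - 108)*W(3)) - 10882/(-8950) = -23305*7/(10*(-65 - 108)) - 10882/(-8950) = -23305/((-173*10/7)) - 10882*(-1/8950) = -23305/(-1730/7) + 5441/4475 = -23305*(-7/1730) + 5441/4475 = 32627/346 + 5441/4475 = 147888411/1548350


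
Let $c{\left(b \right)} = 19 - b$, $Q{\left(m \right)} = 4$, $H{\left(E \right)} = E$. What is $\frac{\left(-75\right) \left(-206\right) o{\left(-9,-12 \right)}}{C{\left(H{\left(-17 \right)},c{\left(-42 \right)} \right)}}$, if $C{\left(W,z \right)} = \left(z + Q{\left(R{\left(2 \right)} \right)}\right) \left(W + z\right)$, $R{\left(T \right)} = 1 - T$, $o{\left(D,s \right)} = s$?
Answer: $- \frac{9270}{143} \approx -64.825$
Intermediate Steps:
$C{\left(W,z \right)} = \left(4 + z\right) \left(W + z\right)$ ($C{\left(W,z \right)} = \left(z + 4\right) \left(W + z\right) = \left(4 + z\right) \left(W + z\right)$)
$\frac{\left(-75\right) \left(-206\right) o{\left(-9,-12 \right)}}{C{\left(H{\left(-17 \right)},c{\left(-42 \right)} \right)}} = \frac{\left(-75\right) \left(-206\right) \left(-12\right)}{\left(19 - -42\right)^{2} + 4 \left(-17\right) + 4 \left(19 - -42\right) - 17 \left(19 - -42\right)} = \frac{15450 \left(-12\right)}{\left(19 + 42\right)^{2} - 68 + 4 \left(19 + 42\right) - 17 \left(19 + 42\right)} = - \frac{185400}{61^{2} - 68 + 4 \cdot 61 - 1037} = - \frac{185400}{3721 - 68 + 244 - 1037} = - \frac{185400}{2860} = \left(-185400\right) \frac{1}{2860} = - \frac{9270}{143}$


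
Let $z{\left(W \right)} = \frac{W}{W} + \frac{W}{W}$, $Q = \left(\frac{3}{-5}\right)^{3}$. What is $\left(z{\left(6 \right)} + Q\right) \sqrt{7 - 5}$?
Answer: $\frac{223 \sqrt{2}}{125} \approx 2.523$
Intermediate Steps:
$Q = - \frac{27}{125}$ ($Q = \left(3 \left(- \frac{1}{5}\right)\right)^{3} = \left(- \frac{3}{5}\right)^{3} = - \frac{27}{125} \approx -0.216$)
$z{\left(W \right)} = 2$ ($z{\left(W \right)} = 1 + 1 = 2$)
$\left(z{\left(6 \right)} + Q\right) \sqrt{7 - 5} = \left(2 - \frac{27}{125}\right) \sqrt{7 - 5} = \frac{223 \sqrt{2}}{125}$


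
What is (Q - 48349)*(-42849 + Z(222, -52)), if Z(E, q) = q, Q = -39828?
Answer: 3782881477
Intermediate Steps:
(Q - 48349)*(-42849 + Z(222, -52)) = (-39828 - 48349)*(-42849 - 52) = -88177*(-42901) = 3782881477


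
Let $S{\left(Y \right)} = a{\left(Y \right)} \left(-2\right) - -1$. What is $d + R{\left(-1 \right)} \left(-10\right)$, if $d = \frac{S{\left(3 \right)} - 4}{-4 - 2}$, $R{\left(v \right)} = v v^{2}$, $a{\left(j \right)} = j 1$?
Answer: $\frac{23}{2} \approx 11.5$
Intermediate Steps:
$a{\left(j \right)} = j$
$R{\left(v \right)} = v^{3}$
$S{\left(Y \right)} = 1 - 2 Y$ ($S{\left(Y \right)} = Y \left(-2\right) - -1 = - 2 Y + 1 = 1 - 2 Y$)
$d = \frac{3}{2}$ ($d = \frac{\left(1 - 6\right) - 4}{-4 - 2} = \frac{\left(1 - 6\right) - 4}{-6} = \left(-5 - 4\right) \left(- \frac{1}{6}\right) = \left(-9\right) \left(- \frac{1}{6}\right) = \frac{3}{2} \approx 1.5$)
$d + R{\left(-1 \right)} \left(-10\right) = \frac{3}{2} + \left(-1\right)^{3} \left(-10\right) = \frac{3}{2} - -10 = \frac{3}{2} + 10 = \frac{23}{2}$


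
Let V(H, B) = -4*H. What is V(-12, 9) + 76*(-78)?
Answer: -5880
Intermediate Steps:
V(-12, 9) + 76*(-78) = -4*(-12) + 76*(-78) = 48 - 5928 = -5880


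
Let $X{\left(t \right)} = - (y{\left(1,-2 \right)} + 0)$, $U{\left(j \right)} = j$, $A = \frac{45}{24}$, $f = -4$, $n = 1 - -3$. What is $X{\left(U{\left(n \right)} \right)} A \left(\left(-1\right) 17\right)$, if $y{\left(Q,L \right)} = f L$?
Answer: $255$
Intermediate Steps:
$n = 4$ ($n = 1 + 3 = 4$)
$A = \frac{15}{8}$ ($A = 45 \cdot \frac{1}{24} = \frac{15}{8} \approx 1.875$)
$y{\left(Q,L \right)} = - 4 L$
$X{\left(t \right)} = -8$ ($X{\left(t \right)} = - (\left(-4\right) \left(-2\right) + 0) = - (8 + 0) = \left(-1\right) 8 = -8$)
$X{\left(U{\left(n \right)} \right)} A \left(\left(-1\right) 17\right) = \left(-8\right) \frac{15}{8} \left(\left(-1\right) 17\right) = \left(-15\right) \left(-17\right) = 255$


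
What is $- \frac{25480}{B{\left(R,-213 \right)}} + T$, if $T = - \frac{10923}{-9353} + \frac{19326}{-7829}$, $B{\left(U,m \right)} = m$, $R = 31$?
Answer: $\frac{1845477649717}{15596847681} \approx 118.32$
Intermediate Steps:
$T = - \frac{95239911}{73224637}$ ($T = \left(-10923\right) \left(- \frac{1}{9353}\right) + 19326 \left(- \frac{1}{7829}\right) = \frac{10923}{9353} - \frac{19326}{7829} = - \frac{95239911}{73224637} \approx -1.3007$)
$- \frac{25480}{B{\left(R,-213 \right)}} + T = - \frac{25480}{-213} - \frac{95239911}{73224637} = \left(-25480\right) \left(- \frac{1}{213}\right) - \frac{95239911}{73224637} = \frac{25480}{213} - \frac{95239911}{73224637} = \frac{1845477649717}{15596847681}$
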